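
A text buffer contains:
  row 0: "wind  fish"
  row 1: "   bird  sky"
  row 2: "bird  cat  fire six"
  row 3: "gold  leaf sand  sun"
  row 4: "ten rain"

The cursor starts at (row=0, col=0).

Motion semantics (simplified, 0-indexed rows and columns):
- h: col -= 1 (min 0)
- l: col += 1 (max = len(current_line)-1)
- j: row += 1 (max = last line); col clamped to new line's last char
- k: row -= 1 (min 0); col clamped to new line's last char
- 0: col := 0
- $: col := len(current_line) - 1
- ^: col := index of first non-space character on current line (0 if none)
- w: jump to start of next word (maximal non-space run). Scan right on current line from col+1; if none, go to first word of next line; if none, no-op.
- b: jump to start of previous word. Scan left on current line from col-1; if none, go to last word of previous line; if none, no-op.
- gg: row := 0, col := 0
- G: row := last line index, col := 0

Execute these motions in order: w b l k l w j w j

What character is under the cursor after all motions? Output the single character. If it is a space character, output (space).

After 1 (w): row=0 col=6 char='f'
After 2 (b): row=0 col=0 char='w'
After 3 (l): row=0 col=1 char='i'
After 4 (k): row=0 col=1 char='i'
After 5 (l): row=0 col=2 char='n'
After 6 (w): row=0 col=6 char='f'
After 7 (j): row=1 col=6 char='d'
After 8 (w): row=1 col=9 char='s'
After 9 (j): row=2 col=9 char='_'

Answer: (space)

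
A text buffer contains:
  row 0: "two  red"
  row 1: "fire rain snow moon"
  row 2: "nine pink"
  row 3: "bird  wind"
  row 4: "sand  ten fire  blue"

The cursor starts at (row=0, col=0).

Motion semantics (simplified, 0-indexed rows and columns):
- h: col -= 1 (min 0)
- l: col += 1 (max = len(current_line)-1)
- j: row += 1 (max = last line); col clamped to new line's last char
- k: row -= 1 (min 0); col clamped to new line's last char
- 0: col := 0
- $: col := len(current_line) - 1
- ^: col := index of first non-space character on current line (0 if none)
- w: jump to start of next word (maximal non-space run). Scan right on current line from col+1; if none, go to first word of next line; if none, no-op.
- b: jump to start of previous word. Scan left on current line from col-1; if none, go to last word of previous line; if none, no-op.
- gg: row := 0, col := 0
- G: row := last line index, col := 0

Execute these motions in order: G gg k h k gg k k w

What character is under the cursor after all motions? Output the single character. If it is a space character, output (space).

After 1 (G): row=4 col=0 char='s'
After 2 (gg): row=0 col=0 char='t'
After 3 (k): row=0 col=0 char='t'
After 4 (h): row=0 col=0 char='t'
After 5 (k): row=0 col=0 char='t'
After 6 (gg): row=0 col=0 char='t'
After 7 (k): row=0 col=0 char='t'
After 8 (k): row=0 col=0 char='t'
After 9 (w): row=0 col=5 char='r'

Answer: r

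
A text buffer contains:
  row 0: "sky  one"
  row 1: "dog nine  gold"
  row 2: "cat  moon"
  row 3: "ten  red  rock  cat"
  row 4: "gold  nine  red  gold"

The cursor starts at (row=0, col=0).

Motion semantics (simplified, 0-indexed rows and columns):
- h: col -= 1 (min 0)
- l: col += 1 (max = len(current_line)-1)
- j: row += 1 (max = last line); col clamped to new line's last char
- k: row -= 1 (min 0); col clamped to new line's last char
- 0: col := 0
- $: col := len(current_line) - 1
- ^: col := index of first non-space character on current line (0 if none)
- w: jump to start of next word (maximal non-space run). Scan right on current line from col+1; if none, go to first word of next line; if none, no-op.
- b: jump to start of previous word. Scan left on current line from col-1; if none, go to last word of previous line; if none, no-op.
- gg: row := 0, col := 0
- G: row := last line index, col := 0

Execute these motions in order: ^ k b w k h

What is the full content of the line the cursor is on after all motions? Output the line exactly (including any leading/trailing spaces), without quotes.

Answer: sky  one

Derivation:
After 1 (^): row=0 col=0 char='s'
After 2 (k): row=0 col=0 char='s'
After 3 (b): row=0 col=0 char='s'
After 4 (w): row=0 col=5 char='o'
After 5 (k): row=0 col=5 char='o'
After 6 (h): row=0 col=4 char='_'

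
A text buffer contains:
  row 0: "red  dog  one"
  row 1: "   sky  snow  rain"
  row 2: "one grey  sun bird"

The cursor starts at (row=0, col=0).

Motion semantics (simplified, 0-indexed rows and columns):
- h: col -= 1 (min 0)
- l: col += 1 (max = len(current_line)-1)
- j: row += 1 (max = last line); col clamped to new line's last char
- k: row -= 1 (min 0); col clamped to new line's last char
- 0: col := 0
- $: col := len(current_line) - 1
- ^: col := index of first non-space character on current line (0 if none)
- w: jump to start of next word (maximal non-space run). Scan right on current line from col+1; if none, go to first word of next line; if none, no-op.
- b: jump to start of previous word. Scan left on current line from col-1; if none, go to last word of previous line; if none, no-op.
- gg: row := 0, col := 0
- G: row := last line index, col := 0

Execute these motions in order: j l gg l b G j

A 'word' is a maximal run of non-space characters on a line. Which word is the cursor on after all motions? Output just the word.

After 1 (j): row=1 col=0 char='_'
After 2 (l): row=1 col=1 char='_'
After 3 (gg): row=0 col=0 char='r'
After 4 (l): row=0 col=1 char='e'
After 5 (b): row=0 col=0 char='r'
After 6 (G): row=2 col=0 char='o'
After 7 (j): row=2 col=0 char='o'

Answer: one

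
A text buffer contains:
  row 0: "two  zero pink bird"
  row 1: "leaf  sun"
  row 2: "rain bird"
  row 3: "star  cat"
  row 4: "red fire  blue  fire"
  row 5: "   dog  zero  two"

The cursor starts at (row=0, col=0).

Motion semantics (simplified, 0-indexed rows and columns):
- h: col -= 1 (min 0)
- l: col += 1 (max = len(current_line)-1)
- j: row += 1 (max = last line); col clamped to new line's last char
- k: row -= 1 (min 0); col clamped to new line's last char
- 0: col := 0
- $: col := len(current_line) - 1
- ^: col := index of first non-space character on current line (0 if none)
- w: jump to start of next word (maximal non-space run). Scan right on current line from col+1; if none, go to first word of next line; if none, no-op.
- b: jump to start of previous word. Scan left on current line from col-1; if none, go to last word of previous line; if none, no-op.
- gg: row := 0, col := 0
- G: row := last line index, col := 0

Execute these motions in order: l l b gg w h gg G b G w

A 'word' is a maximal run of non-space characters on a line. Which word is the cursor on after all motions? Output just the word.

Answer: dog

Derivation:
After 1 (l): row=0 col=1 char='w'
After 2 (l): row=0 col=2 char='o'
After 3 (b): row=0 col=0 char='t'
After 4 (gg): row=0 col=0 char='t'
After 5 (w): row=0 col=5 char='z'
After 6 (h): row=0 col=4 char='_'
After 7 (gg): row=0 col=0 char='t'
After 8 (G): row=5 col=0 char='_'
After 9 (b): row=4 col=16 char='f'
After 10 (G): row=5 col=0 char='_'
After 11 (w): row=5 col=3 char='d'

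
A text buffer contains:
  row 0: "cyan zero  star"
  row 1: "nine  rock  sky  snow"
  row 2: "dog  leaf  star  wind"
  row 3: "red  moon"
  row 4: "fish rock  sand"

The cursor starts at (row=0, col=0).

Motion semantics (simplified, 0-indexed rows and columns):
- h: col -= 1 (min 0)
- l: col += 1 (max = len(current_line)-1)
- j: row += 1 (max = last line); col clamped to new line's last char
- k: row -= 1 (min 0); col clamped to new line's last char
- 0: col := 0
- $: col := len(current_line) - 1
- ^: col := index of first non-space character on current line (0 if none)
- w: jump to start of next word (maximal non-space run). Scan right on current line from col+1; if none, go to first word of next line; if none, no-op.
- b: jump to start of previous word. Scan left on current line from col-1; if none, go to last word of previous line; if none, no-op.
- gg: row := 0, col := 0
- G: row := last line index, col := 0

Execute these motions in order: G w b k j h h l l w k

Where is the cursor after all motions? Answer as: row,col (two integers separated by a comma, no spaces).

After 1 (G): row=4 col=0 char='f'
After 2 (w): row=4 col=5 char='r'
After 3 (b): row=4 col=0 char='f'
After 4 (k): row=3 col=0 char='r'
After 5 (j): row=4 col=0 char='f'
After 6 (h): row=4 col=0 char='f'
After 7 (h): row=4 col=0 char='f'
After 8 (l): row=4 col=1 char='i'
After 9 (l): row=4 col=2 char='s'
After 10 (w): row=4 col=5 char='r'
After 11 (k): row=3 col=5 char='m'

Answer: 3,5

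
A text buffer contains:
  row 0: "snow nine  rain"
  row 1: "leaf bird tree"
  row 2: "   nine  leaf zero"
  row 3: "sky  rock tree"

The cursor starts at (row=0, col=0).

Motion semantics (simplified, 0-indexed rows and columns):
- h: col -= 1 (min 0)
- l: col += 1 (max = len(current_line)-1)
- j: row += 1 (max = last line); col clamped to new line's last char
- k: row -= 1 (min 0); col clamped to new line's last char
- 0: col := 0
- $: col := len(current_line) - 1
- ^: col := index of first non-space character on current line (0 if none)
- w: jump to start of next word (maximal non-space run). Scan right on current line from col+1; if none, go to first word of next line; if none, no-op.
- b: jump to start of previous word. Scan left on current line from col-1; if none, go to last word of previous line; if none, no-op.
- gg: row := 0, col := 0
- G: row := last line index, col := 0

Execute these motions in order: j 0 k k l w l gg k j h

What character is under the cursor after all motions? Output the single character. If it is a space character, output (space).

After 1 (j): row=1 col=0 char='l'
After 2 (0): row=1 col=0 char='l'
After 3 (k): row=0 col=0 char='s'
After 4 (k): row=0 col=0 char='s'
After 5 (l): row=0 col=1 char='n'
After 6 (w): row=0 col=5 char='n'
After 7 (l): row=0 col=6 char='i'
After 8 (gg): row=0 col=0 char='s'
After 9 (k): row=0 col=0 char='s'
After 10 (j): row=1 col=0 char='l'
After 11 (h): row=1 col=0 char='l'

Answer: l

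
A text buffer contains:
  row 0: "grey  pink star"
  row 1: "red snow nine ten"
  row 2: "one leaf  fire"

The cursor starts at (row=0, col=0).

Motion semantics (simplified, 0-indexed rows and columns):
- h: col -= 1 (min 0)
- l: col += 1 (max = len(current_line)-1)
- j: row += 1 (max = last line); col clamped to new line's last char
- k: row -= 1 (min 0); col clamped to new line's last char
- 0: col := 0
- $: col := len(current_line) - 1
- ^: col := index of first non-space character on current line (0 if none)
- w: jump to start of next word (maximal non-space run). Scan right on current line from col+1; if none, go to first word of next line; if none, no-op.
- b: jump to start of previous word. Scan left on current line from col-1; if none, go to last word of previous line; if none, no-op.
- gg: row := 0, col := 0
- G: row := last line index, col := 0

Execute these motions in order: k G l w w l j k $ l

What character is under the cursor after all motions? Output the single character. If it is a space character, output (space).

Answer: n

Derivation:
After 1 (k): row=0 col=0 char='g'
After 2 (G): row=2 col=0 char='o'
After 3 (l): row=2 col=1 char='n'
After 4 (w): row=2 col=4 char='l'
After 5 (w): row=2 col=10 char='f'
After 6 (l): row=2 col=11 char='i'
After 7 (j): row=2 col=11 char='i'
After 8 (k): row=1 col=11 char='n'
After 9 ($): row=1 col=16 char='n'
After 10 (l): row=1 col=16 char='n'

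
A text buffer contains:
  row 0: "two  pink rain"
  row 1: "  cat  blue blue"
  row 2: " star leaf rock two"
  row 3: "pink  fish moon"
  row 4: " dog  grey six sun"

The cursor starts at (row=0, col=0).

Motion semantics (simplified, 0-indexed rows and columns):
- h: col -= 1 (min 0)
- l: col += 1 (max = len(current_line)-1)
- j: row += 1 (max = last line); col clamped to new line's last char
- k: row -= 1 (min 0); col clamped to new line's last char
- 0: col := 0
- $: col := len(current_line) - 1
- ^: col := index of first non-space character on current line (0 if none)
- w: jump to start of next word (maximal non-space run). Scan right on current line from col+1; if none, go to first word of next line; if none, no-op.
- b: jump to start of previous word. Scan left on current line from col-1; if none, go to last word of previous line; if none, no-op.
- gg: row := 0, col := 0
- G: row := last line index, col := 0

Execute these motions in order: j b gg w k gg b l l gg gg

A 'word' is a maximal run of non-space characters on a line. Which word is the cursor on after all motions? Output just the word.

Answer: two

Derivation:
After 1 (j): row=1 col=0 char='_'
After 2 (b): row=0 col=10 char='r'
After 3 (gg): row=0 col=0 char='t'
After 4 (w): row=0 col=5 char='p'
After 5 (k): row=0 col=5 char='p'
After 6 (gg): row=0 col=0 char='t'
After 7 (b): row=0 col=0 char='t'
After 8 (l): row=0 col=1 char='w'
After 9 (l): row=0 col=2 char='o'
After 10 (gg): row=0 col=0 char='t'
After 11 (gg): row=0 col=0 char='t'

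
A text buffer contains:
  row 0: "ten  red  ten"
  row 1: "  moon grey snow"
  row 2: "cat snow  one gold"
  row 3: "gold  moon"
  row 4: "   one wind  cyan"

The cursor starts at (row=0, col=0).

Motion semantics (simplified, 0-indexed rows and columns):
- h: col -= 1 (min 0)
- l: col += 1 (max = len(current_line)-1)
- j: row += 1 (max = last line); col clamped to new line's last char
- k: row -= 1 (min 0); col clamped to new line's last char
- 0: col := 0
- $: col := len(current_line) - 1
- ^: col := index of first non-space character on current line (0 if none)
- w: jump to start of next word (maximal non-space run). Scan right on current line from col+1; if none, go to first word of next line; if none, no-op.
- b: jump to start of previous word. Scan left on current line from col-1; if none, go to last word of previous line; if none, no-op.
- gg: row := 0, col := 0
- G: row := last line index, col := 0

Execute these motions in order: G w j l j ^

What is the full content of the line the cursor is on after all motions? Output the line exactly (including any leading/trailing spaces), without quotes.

After 1 (G): row=4 col=0 char='_'
After 2 (w): row=4 col=3 char='o'
After 3 (j): row=4 col=3 char='o'
After 4 (l): row=4 col=4 char='n'
After 5 (j): row=4 col=4 char='n'
After 6 (^): row=4 col=3 char='o'

Answer:    one wind  cyan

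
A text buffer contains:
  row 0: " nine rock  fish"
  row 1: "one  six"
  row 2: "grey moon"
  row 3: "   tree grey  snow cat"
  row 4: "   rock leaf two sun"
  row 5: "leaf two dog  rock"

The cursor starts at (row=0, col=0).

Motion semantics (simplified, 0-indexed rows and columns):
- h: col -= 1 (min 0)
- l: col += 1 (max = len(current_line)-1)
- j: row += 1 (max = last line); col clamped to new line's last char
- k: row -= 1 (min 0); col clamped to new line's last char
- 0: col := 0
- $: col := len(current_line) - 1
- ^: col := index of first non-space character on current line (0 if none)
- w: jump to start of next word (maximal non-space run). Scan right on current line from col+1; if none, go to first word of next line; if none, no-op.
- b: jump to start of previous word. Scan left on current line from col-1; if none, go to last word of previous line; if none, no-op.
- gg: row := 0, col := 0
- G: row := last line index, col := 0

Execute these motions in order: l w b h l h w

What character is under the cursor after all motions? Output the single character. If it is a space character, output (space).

After 1 (l): row=0 col=1 char='n'
After 2 (w): row=0 col=6 char='r'
After 3 (b): row=0 col=1 char='n'
After 4 (h): row=0 col=0 char='_'
After 5 (l): row=0 col=1 char='n'
After 6 (h): row=0 col=0 char='_'
After 7 (w): row=0 col=1 char='n'

Answer: n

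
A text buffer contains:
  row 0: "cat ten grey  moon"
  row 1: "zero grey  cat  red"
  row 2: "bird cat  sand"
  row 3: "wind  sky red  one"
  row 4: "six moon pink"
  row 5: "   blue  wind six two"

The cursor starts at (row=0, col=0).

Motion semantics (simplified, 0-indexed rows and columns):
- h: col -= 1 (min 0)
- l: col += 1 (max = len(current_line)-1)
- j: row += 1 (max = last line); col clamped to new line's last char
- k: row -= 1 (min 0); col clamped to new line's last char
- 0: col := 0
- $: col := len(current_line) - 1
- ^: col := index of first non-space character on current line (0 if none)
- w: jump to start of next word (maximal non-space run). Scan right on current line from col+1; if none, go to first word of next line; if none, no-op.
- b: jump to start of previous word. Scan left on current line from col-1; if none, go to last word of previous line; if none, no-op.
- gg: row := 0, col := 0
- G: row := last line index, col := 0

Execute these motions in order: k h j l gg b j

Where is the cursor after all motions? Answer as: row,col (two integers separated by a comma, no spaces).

After 1 (k): row=0 col=0 char='c'
After 2 (h): row=0 col=0 char='c'
After 3 (j): row=1 col=0 char='z'
After 4 (l): row=1 col=1 char='e'
After 5 (gg): row=0 col=0 char='c'
After 6 (b): row=0 col=0 char='c'
After 7 (j): row=1 col=0 char='z'

Answer: 1,0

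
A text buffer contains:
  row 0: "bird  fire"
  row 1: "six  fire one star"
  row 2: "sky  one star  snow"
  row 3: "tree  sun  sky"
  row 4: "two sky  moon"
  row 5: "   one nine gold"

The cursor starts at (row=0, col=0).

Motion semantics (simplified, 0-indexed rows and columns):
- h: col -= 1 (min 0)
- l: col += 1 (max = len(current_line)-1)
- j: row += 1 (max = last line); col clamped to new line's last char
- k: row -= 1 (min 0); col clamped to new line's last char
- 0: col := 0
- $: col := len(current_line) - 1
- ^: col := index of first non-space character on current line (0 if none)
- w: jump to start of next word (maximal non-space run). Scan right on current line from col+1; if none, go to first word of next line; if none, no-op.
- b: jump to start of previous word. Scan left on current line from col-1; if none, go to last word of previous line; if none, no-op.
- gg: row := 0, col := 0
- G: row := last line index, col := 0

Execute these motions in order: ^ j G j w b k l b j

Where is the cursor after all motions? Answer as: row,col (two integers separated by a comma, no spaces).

After 1 (^): row=0 col=0 char='b'
After 2 (j): row=1 col=0 char='s'
After 3 (G): row=5 col=0 char='_'
After 4 (j): row=5 col=0 char='_'
After 5 (w): row=5 col=3 char='o'
After 6 (b): row=4 col=9 char='m'
After 7 (k): row=3 col=9 char='_'
After 8 (l): row=3 col=10 char='_'
After 9 (b): row=3 col=6 char='s'
After 10 (j): row=4 col=6 char='y'

Answer: 4,6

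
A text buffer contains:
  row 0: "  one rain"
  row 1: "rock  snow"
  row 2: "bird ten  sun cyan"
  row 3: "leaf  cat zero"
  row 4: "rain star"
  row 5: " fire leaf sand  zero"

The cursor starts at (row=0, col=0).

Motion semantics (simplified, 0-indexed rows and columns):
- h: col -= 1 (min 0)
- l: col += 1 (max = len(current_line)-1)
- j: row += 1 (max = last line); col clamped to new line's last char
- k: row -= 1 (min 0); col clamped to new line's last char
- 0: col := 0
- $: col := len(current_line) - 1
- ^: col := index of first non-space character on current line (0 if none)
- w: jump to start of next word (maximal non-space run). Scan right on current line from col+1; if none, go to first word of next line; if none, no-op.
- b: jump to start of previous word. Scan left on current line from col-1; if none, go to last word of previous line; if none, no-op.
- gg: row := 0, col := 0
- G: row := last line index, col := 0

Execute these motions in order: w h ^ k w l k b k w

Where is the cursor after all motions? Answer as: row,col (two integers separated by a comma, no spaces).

Answer: 1,0

Derivation:
After 1 (w): row=0 col=2 char='o'
After 2 (h): row=0 col=1 char='_'
After 3 (^): row=0 col=2 char='o'
After 4 (k): row=0 col=2 char='o'
After 5 (w): row=0 col=6 char='r'
After 6 (l): row=0 col=7 char='a'
After 7 (k): row=0 col=7 char='a'
After 8 (b): row=0 col=6 char='r'
After 9 (k): row=0 col=6 char='r'
After 10 (w): row=1 col=0 char='r'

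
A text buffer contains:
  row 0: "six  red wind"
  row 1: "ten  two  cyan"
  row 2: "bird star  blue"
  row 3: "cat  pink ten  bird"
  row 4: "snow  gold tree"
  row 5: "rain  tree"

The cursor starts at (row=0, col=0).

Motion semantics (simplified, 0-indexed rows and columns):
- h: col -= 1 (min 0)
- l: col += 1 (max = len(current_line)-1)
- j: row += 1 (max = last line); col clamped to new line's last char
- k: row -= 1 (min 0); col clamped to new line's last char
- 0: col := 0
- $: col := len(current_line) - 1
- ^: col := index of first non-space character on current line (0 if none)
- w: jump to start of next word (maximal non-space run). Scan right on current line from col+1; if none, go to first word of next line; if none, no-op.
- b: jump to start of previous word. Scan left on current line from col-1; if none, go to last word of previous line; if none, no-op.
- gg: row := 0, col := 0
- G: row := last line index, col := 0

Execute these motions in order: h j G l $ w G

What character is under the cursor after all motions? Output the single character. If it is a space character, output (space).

Answer: r

Derivation:
After 1 (h): row=0 col=0 char='s'
After 2 (j): row=1 col=0 char='t'
After 3 (G): row=5 col=0 char='r'
After 4 (l): row=5 col=1 char='a'
After 5 ($): row=5 col=9 char='e'
After 6 (w): row=5 col=9 char='e'
After 7 (G): row=5 col=0 char='r'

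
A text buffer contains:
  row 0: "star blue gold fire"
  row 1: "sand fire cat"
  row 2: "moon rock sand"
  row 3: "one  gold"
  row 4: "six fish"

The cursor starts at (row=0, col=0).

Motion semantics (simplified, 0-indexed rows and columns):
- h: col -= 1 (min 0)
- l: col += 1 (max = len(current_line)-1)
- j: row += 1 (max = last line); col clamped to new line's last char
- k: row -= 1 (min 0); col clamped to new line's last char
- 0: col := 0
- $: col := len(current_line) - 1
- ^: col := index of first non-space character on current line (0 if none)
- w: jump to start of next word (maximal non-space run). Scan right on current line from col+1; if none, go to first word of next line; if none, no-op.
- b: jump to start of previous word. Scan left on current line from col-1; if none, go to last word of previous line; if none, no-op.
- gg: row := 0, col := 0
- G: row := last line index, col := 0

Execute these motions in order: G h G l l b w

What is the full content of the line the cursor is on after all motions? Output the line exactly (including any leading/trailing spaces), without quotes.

After 1 (G): row=4 col=0 char='s'
After 2 (h): row=4 col=0 char='s'
After 3 (G): row=4 col=0 char='s'
After 4 (l): row=4 col=1 char='i'
After 5 (l): row=4 col=2 char='x'
After 6 (b): row=4 col=0 char='s'
After 7 (w): row=4 col=4 char='f'

Answer: six fish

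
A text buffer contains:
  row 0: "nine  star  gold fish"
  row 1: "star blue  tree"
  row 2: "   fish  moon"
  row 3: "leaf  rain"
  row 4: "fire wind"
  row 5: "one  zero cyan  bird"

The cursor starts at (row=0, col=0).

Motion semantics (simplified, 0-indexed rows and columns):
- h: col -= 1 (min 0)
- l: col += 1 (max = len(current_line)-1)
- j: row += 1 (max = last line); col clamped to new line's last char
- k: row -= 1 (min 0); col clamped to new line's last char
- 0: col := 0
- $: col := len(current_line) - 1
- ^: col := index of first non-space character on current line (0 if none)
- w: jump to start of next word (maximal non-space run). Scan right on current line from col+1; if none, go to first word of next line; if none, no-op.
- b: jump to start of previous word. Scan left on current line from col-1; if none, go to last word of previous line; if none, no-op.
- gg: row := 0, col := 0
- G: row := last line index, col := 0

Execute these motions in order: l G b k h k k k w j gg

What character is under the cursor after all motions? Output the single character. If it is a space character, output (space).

After 1 (l): row=0 col=1 char='i'
After 2 (G): row=5 col=0 char='o'
After 3 (b): row=4 col=5 char='w'
After 4 (k): row=3 col=5 char='_'
After 5 (h): row=3 col=4 char='_'
After 6 (k): row=2 col=4 char='i'
After 7 (k): row=1 col=4 char='_'
After 8 (k): row=0 col=4 char='_'
After 9 (w): row=0 col=6 char='s'
After 10 (j): row=1 col=6 char='l'
After 11 (gg): row=0 col=0 char='n'

Answer: n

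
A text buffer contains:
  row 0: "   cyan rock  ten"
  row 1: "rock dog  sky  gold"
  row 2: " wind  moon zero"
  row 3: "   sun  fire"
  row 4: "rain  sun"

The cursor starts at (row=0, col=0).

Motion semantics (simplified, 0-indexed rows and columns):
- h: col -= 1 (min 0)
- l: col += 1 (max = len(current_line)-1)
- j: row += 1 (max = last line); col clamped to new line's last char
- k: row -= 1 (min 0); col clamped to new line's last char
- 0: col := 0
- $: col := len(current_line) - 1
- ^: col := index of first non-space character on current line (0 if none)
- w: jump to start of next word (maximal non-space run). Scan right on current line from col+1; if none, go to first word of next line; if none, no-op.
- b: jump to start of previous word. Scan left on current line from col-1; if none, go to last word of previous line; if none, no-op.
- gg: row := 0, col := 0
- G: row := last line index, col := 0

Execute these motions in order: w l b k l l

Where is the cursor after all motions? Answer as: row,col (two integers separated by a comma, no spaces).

Answer: 0,5

Derivation:
After 1 (w): row=0 col=3 char='c'
After 2 (l): row=0 col=4 char='y'
After 3 (b): row=0 col=3 char='c'
After 4 (k): row=0 col=3 char='c'
After 5 (l): row=0 col=4 char='y'
After 6 (l): row=0 col=5 char='a'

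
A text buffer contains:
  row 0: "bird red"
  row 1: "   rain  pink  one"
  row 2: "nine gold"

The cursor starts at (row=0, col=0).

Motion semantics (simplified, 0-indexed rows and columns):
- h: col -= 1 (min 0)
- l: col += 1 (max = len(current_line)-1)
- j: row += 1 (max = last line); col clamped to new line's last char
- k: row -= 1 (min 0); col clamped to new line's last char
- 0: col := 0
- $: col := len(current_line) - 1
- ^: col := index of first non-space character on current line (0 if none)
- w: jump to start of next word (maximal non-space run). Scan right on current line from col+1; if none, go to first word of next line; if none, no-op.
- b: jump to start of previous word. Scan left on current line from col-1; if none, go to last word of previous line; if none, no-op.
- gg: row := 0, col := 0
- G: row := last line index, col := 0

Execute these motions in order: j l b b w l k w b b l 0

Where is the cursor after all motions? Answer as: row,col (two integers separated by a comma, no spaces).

Answer: 0,0

Derivation:
After 1 (j): row=1 col=0 char='_'
After 2 (l): row=1 col=1 char='_'
After 3 (b): row=0 col=5 char='r'
After 4 (b): row=0 col=0 char='b'
After 5 (w): row=0 col=5 char='r'
After 6 (l): row=0 col=6 char='e'
After 7 (k): row=0 col=6 char='e'
After 8 (w): row=1 col=3 char='r'
After 9 (b): row=0 col=5 char='r'
After 10 (b): row=0 col=0 char='b'
After 11 (l): row=0 col=1 char='i'
After 12 (0): row=0 col=0 char='b'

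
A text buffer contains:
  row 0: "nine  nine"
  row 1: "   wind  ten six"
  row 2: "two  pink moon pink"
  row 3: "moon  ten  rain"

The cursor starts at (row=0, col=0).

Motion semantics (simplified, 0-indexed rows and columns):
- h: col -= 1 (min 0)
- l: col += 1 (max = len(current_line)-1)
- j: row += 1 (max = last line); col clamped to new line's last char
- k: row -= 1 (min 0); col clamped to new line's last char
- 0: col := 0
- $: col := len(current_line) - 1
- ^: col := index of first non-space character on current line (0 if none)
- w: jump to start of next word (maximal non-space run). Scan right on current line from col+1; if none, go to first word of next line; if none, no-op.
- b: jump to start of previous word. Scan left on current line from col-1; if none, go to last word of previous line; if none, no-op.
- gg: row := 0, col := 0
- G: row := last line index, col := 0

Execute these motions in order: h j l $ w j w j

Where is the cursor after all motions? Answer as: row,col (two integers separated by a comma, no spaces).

Answer: 3,6

Derivation:
After 1 (h): row=0 col=0 char='n'
After 2 (j): row=1 col=0 char='_'
After 3 (l): row=1 col=1 char='_'
After 4 ($): row=1 col=15 char='x'
After 5 (w): row=2 col=0 char='t'
After 6 (j): row=3 col=0 char='m'
After 7 (w): row=3 col=6 char='t'
After 8 (j): row=3 col=6 char='t'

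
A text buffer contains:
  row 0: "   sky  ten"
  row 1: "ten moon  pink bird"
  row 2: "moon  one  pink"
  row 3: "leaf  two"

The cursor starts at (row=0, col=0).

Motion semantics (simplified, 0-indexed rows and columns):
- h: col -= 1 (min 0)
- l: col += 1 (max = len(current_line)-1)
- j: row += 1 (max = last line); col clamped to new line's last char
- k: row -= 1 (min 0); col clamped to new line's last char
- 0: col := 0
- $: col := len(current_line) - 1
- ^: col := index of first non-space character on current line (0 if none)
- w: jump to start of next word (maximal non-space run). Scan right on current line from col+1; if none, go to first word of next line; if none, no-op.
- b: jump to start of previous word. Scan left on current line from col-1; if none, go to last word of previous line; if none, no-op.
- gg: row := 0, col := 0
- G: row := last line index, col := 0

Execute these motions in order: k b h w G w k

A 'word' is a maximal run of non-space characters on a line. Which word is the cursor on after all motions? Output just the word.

After 1 (k): row=0 col=0 char='_'
After 2 (b): row=0 col=0 char='_'
After 3 (h): row=0 col=0 char='_'
After 4 (w): row=0 col=3 char='s'
After 5 (G): row=3 col=0 char='l'
After 6 (w): row=3 col=6 char='t'
After 7 (k): row=2 col=6 char='o'

Answer: one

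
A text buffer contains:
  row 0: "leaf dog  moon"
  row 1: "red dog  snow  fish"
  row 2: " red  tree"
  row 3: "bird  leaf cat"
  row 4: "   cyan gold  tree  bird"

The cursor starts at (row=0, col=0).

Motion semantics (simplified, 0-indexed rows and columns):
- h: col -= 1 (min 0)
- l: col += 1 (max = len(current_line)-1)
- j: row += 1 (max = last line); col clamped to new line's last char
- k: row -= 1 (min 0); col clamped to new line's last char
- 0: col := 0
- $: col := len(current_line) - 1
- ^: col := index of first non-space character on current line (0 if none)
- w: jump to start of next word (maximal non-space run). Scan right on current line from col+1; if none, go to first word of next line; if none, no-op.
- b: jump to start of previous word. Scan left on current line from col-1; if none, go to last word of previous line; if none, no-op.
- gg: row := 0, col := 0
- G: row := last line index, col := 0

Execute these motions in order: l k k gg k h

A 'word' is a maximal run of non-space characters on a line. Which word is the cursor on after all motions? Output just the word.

After 1 (l): row=0 col=1 char='e'
After 2 (k): row=0 col=1 char='e'
After 3 (k): row=0 col=1 char='e'
After 4 (gg): row=0 col=0 char='l'
After 5 (k): row=0 col=0 char='l'
After 6 (h): row=0 col=0 char='l'

Answer: leaf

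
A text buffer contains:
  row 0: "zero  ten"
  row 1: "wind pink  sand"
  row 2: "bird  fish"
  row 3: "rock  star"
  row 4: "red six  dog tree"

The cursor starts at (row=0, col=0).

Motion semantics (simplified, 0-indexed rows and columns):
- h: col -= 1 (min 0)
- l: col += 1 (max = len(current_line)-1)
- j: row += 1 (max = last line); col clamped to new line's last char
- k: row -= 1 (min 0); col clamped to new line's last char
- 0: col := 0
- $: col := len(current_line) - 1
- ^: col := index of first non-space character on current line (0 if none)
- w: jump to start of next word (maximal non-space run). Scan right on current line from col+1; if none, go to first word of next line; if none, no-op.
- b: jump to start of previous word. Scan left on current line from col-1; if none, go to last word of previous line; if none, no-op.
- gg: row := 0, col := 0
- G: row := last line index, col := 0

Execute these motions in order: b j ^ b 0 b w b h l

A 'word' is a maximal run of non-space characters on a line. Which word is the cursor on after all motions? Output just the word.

After 1 (b): row=0 col=0 char='z'
After 2 (j): row=1 col=0 char='w'
After 3 (^): row=1 col=0 char='w'
After 4 (b): row=0 col=6 char='t'
After 5 (0): row=0 col=0 char='z'
After 6 (b): row=0 col=0 char='z'
After 7 (w): row=0 col=6 char='t'
After 8 (b): row=0 col=0 char='z'
After 9 (h): row=0 col=0 char='z'
After 10 (l): row=0 col=1 char='e'

Answer: zero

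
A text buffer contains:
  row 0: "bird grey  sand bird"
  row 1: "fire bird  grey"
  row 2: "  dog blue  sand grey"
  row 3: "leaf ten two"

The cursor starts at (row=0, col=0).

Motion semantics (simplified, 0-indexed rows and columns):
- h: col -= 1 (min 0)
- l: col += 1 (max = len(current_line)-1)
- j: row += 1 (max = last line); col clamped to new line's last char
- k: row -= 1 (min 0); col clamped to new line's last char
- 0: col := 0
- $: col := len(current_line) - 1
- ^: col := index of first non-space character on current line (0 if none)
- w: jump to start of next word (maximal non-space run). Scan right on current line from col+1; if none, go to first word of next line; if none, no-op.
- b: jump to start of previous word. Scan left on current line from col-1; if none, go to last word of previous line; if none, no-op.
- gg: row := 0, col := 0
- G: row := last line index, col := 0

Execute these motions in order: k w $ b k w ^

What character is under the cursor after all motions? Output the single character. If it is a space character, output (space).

After 1 (k): row=0 col=0 char='b'
After 2 (w): row=0 col=5 char='g'
After 3 ($): row=0 col=19 char='d'
After 4 (b): row=0 col=16 char='b'
After 5 (k): row=0 col=16 char='b'
After 6 (w): row=1 col=0 char='f'
After 7 (^): row=1 col=0 char='f'

Answer: f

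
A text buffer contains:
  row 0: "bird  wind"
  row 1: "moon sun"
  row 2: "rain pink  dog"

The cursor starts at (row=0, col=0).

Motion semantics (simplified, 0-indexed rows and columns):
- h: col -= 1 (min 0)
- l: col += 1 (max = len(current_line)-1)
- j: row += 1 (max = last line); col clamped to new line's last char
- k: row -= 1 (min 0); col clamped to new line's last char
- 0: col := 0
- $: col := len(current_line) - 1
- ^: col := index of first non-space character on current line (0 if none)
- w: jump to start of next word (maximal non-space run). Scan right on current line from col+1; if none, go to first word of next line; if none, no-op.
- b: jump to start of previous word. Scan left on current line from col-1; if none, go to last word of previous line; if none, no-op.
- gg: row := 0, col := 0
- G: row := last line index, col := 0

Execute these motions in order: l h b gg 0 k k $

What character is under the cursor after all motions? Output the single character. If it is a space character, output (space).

After 1 (l): row=0 col=1 char='i'
After 2 (h): row=0 col=0 char='b'
After 3 (b): row=0 col=0 char='b'
After 4 (gg): row=0 col=0 char='b'
After 5 (0): row=0 col=0 char='b'
After 6 (k): row=0 col=0 char='b'
After 7 (k): row=0 col=0 char='b'
After 8 ($): row=0 col=9 char='d'

Answer: d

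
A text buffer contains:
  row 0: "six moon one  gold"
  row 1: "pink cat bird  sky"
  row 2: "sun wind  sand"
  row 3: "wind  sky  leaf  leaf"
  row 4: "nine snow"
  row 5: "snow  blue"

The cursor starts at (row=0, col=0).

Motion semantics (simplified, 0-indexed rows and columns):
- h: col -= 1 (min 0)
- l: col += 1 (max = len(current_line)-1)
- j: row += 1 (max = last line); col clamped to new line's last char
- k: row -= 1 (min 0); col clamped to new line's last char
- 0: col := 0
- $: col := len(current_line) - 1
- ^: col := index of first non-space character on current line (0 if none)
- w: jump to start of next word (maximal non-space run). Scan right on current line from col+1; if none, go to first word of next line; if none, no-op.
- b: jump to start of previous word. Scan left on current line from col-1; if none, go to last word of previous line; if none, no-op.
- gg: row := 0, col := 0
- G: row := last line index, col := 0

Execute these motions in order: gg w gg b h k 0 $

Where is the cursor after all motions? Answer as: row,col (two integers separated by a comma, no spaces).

Answer: 0,17

Derivation:
After 1 (gg): row=0 col=0 char='s'
After 2 (w): row=0 col=4 char='m'
After 3 (gg): row=0 col=0 char='s'
After 4 (b): row=0 col=0 char='s'
After 5 (h): row=0 col=0 char='s'
After 6 (k): row=0 col=0 char='s'
After 7 (0): row=0 col=0 char='s'
After 8 ($): row=0 col=17 char='d'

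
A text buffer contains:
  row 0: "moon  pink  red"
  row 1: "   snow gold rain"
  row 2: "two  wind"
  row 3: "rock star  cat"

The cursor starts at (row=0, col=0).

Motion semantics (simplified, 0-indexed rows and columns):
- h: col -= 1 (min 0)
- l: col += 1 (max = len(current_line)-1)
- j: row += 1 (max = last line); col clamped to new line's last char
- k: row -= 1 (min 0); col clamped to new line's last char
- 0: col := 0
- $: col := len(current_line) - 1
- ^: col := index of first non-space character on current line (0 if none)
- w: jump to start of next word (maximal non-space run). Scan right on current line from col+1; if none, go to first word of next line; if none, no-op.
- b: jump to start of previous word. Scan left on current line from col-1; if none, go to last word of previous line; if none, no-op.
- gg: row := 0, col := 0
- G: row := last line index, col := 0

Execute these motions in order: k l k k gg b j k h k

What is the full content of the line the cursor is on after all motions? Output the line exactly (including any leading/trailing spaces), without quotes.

After 1 (k): row=0 col=0 char='m'
After 2 (l): row=0 col=1 char='o'
After 3 (k): row=0 col=1 char='o'
After 4 (k): row=0 col=1 char='o'
After 5 (gg): row=0 col=0 char='m'
After 6 (b): row=0 col=0 char='m'
After 7 (j): row=1 col=0 char='_'
After 8 (k): row=0 col=0 char='m'
After 9 (h): row=0 col=0 char='m'
After 10 (k): row=0 col=0 char='m'

Answer: moon  pink  red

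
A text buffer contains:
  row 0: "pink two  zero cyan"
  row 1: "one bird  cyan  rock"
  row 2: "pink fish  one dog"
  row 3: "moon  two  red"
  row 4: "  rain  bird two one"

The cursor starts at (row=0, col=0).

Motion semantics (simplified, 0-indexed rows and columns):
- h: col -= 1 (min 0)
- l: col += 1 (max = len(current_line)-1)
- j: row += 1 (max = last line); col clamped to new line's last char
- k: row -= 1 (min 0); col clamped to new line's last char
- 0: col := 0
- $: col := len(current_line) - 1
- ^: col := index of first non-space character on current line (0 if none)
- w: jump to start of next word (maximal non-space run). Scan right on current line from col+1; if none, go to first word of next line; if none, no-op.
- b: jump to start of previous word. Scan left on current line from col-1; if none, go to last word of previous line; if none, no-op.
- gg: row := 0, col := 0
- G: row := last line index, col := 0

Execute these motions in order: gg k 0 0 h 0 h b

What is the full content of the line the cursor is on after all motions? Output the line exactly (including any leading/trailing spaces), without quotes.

Answer: pink two  zero cyan

Derivation:
After 1 (gg): row=0 col=0 char='p'
After 2 (k): row=0 col=0 char='p'
After 3 (0): row=0 col=0 char='p'
After 4 (0): row=0 col=0 char='p'
After 5 (h): row=0 col=0 char='p'
After 6 (0): row=0 col=0 char='p'
After 7 (h): row=0 col=0 char='p'
After 8 (b): row=0 col=0 char='p'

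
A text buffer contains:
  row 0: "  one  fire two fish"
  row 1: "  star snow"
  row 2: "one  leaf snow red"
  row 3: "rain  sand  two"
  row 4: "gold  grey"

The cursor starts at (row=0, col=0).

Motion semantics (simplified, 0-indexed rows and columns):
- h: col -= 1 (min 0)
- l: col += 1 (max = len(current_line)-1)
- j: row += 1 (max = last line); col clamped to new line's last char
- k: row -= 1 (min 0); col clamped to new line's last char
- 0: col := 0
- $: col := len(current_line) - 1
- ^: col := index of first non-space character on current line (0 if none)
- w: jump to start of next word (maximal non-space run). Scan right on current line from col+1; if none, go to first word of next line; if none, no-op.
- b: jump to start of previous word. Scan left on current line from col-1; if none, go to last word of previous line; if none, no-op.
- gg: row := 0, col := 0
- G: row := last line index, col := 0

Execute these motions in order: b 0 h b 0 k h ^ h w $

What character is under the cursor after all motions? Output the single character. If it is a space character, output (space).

Answer: h

Derivation:
After 1 (b): row=0 col=0 char='_'
After 2 (0): row=0 col=0 char='_'
After 3 (h): row=0 col=0 char='_'
After 4 (b): row=0 col=0 char='_'
After 5 (0): row=0 col=0 char='_'
After 6 (k): row=0 col=0 char='_'
After 7 (h): row=0 col=0 char='_'
After 8 (^): row=0 col=2 char='o'
After 9 (h): row=0 col=1 char='_'
After 10 (w): row=0 col=2 char='o'
After 11 ($): row=0 col=19 char='h'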